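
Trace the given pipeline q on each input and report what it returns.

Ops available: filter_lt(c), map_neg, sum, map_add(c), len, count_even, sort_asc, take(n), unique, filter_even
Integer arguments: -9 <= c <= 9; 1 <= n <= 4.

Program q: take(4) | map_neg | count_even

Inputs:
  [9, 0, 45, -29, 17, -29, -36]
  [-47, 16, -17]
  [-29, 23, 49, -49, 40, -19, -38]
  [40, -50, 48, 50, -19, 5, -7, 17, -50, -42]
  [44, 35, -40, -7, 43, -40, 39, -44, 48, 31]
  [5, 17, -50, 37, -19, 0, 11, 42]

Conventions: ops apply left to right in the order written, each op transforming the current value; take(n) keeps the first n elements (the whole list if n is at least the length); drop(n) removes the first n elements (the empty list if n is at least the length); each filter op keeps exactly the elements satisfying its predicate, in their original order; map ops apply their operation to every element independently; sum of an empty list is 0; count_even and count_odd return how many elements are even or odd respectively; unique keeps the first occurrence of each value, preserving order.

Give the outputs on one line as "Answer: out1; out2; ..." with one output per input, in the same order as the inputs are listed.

1; 1; 0; 4; 2; 1

Execution, op by op:
  [9, 0, 45, -29, 17, -29, -36] -> [9, 0, 45, -29] -> [-9, 0, -45, 29] -> 1
  [-47, 16, -17] -> [-47, 16, -17] -> [47, -16, 17] -> 1
  [-29, 23, 49, -49, 40, -19, -38] -> [-29, 23, 49, -49] -> [29, -23, -49, 49] -> 0
  [40, -50, 48, 50, -19, 5, -7, 17, -50, -42] -> [40, -50, 48, 50] -> [-40, 50, -48, -50] -> 4
  [44, 35, -40, -7, 43, -40, 39, -44, 48, 31] -> [44, 35, -40, -7] -> [-44, -35, 40, 7] -> 2
  [5, 17, -50, 37, -19, 0, 11, 42] -> [5, 17, -50, 37] -> [-5, -17, 50, -37] -> 1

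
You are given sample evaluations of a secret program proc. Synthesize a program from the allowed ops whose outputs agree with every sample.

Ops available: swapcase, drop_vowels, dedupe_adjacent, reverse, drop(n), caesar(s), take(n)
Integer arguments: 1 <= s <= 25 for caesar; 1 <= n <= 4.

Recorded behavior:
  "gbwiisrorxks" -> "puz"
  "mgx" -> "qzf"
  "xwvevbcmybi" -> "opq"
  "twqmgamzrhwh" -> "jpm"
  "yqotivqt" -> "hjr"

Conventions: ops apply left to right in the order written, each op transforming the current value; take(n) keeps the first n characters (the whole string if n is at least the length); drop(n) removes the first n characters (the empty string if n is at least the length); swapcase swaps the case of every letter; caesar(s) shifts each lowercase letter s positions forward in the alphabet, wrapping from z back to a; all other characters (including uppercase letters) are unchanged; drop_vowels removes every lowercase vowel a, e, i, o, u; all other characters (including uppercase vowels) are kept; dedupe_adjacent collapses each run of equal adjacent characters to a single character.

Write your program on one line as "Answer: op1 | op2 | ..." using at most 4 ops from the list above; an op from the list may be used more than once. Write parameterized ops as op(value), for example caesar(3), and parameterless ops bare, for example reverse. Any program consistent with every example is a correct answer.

caesar(13) | take(3) | caesar(6) | reverse

Check, running the answer program on each example:
  "gbwiisrorxks" -> "tojvvfebekxf" -> "toj" -> "zup" -> "puz"
  "mgx" -> "ztk" -> "ztk" -> "fzq" -> "qzf"
  "xwvevbcmybi" -> "kjiriopzlov" -> "kji" -> "qpo" -> "opq"
  "twqmgamzrhwh" -> "gjdztnzmeuju" -> "gjd" -> "mpj" -> "jpm"
  "yqotivqt" -> "ldbgvidg" -> "ldb" -> "rjh" -> "hjr"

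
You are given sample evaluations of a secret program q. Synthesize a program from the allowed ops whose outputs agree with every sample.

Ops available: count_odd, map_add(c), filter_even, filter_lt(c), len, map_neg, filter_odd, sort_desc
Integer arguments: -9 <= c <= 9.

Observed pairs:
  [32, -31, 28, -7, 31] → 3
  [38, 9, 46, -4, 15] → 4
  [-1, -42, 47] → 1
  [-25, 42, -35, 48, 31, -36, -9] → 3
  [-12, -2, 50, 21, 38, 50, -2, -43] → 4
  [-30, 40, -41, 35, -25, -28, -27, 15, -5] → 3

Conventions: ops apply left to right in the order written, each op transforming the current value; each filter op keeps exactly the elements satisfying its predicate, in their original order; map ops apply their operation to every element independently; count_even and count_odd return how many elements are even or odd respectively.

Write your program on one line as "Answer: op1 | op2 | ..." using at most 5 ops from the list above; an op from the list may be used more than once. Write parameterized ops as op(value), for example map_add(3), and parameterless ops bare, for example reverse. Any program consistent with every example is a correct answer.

map_neg | filter_lt(-3) | map_neg | len

Check, running the answer program on each example:
  [32, -31, 28, -7, 31] -> [-32, 31, -28, 7, -31] -> [-32, -28, -31] -> [32, 28, 31] -> 3
  [38, 9, 46, -4, 15] -> [-38, -9, -46, 4, -15] -> [-38, -9, -46, -15] -> [38, 9, 46, 15] -> 4
  [-1, -42, 47] -> [1, 42, -47] -> [-47] -> [47] -> 1
  [-25, 42, -35, 48, 31, -36, -9] -> [25, -42, 35, -48, -31, 36, 9] -> [-42, -48, -31] -> [42, 48, 31] -> 3
  [-12, -2, 50, 21, 38, 50, -2, -43] -> [12, 2, -50, -21, -38, -50, 2, 43] -> [-50, -21, -38, -50] -> [50, 21, 38, 50] -> 4
  [-30, 40, -41, 35, -25, -28, -27, 15, -5] -> [30, -40, 41, -35, 25, 28, 27, -15, 5] -> [-40, -35, -15] -> [40, 35, 15] -> 3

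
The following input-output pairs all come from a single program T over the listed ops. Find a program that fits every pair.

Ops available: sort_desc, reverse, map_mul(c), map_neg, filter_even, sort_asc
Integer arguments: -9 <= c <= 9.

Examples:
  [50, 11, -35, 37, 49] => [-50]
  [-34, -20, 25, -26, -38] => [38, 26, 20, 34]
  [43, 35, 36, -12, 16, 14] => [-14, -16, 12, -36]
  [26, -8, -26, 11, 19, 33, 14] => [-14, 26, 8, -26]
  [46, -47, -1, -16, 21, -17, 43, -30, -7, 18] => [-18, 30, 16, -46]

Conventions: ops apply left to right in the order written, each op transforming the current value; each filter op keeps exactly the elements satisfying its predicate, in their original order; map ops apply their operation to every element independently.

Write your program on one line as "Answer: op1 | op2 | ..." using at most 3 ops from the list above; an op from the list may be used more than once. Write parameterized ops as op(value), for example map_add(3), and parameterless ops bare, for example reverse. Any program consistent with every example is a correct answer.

filter_even | map_neg | reverse

Check, running the answer program on each example:
  [50, 11, -35, 37, 49] -> [50] -> [-50] -> [-50]
  [-34, -20, 25, -26, -38] -> [-34, -20, -26, -38] -> [34, 20, 26, 38] -> [38, 26, 20, 34]
  [43, 35, 36, -12, 16, 14] -> [36, -12, 16, 14] -> [-36, 12, -16, -14] -> [-14, -16, 12, -36]
  [26, -8, -26, 11, 19, 33, 14] -> [26, -8, -26, 14] -> [-26, 8, 26, -14] -> [-14, 26, 8, -26]
  [46, -47, -1, -16, 21, -17, 43, -30, -7, 18] -> [46, -16, -30, 18] -> [-46, 16, 30, -18] -> [-18, 30, 16, -46]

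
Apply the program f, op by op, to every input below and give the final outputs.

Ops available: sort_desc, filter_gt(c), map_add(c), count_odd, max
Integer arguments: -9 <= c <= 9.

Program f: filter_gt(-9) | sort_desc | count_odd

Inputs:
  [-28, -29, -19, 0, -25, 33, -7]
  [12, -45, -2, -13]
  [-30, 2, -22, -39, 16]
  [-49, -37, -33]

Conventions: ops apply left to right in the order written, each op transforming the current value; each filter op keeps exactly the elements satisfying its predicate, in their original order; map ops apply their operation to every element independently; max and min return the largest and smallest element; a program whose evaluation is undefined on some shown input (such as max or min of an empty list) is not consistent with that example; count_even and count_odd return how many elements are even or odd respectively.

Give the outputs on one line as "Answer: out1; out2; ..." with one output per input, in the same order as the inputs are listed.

Execution, op by op:
  [-28, -29, -19, 0, -25, 33, -7] -> [0, 33, -7] -> [33, 0, -7] -> 2
  [12, -45, -2, -13] -> [12, -2] -> [12, -2] -> 0
  [-30, 2, -22, -39, 16] -> [2, 16] -> [16, 2] -> 0
  [-49, -37, -33] -> [] -> [] -> 0

2; 0; 0; 0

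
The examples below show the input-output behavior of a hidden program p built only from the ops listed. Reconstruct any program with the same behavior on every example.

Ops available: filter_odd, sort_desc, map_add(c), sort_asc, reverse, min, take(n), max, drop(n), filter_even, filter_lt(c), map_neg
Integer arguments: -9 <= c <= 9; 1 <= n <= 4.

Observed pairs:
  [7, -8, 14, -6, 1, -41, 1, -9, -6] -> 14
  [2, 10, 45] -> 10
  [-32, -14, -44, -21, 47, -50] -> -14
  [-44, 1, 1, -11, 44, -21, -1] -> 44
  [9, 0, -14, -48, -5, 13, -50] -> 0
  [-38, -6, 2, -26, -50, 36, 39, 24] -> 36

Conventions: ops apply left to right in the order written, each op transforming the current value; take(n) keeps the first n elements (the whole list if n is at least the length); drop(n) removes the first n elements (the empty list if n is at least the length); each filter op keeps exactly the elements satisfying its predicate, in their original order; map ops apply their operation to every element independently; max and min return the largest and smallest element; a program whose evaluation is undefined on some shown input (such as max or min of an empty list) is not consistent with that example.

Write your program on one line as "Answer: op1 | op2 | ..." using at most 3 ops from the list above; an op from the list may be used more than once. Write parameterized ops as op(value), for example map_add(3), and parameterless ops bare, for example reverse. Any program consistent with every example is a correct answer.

sort_desc | filter_even | max

Check, running the answer program on each example:
  [7, -8, 14, -6, 1, -41, 1, -9, -6] -> [14, 7, 1, 1, -6, -6, -8, -9, -41] -> [14, -6, -6, -8] -> 14
  [2, 10, 45] -> [45, 10, 2] -> [10, 2] -> 10
  [-32, -14, -44, -21, 47, -50] -> [47, -14, -21, -32, -44, -50] -> [-14, -32, -44, -50] -> -14
  [-44, 1, 1, -11, 44, -21, -1] -> [44, 1, 1, -1, -11, -21, -44] -> [44, -44] -> 44
  [9, 0, -14, -48, -5, 13, -50] -> [13, 9, 0, -5, -14, -48, -50] -> [0, -14, -48, -50] -> 0
  [-38, -6, 2, -26, -50, 36, 39, 24] -> [39, 36, 24, 2, -6, -26, -38, -50] -> [36, 24, 2, -6, -26, -38, -50] -> 36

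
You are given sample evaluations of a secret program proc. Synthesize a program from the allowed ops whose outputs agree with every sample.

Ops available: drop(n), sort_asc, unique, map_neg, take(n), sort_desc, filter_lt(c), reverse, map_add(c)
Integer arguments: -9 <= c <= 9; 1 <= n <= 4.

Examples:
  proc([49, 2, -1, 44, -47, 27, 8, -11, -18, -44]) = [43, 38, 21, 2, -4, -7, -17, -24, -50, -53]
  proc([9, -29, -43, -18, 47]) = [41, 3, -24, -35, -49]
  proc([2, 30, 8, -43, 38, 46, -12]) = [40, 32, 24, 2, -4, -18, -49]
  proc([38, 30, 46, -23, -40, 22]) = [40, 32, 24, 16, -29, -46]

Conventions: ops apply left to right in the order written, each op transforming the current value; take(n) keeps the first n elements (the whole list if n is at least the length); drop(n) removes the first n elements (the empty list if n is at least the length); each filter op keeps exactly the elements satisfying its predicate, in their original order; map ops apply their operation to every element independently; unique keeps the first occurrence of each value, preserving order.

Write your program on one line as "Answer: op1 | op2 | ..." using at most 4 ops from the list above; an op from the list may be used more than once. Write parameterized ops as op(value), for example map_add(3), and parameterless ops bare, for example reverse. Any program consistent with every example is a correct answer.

reverse | map_add(-6) | sort_asc | reverse

Check, running the answer program on each example:
  [49, 2, -1, 44, -47, 27, 8, -11, -18, -44] -> [-44, -18, -11, 8, 27, -47, 44, -1, 2, 49] -> [-50, -24, -17, 2, 21, -53, 38, -7, -4, 43] -> [-53, -50, -24, -17, -7, -4, 2, 21, 38, 43] -> [43, 38, 21, 2, -4, -7, -17, -24, -50, -53]
  [9, -29, -43, -18, 47] -> [47, -18, -43, -29, 9] -> [41, -24, -49, -35, 3] -> [-49, -35, -24, 3, 41] -> [41, 3, -24, -35, -49]
  [2, 30, 8, -43, 38, 46, -12] -> [-12, 46, 38, -43, 8, 30, 2] -> [-18, 40, 32, -49, 2, 24, -4] -> [-49, -18, -4, 2, 24, 32, 40] -> [40, 32, 24, 2, -4, -18, -49]
  [38, 30, 46, -23, -40, 22] -> [22, -40, -23, 46, 30, 38] -> [16, -46, -29, 40, 24, 32] -> [-46, -29, 16, 24, 32, 40] -> [40, 32, 24, 16, -29, -46]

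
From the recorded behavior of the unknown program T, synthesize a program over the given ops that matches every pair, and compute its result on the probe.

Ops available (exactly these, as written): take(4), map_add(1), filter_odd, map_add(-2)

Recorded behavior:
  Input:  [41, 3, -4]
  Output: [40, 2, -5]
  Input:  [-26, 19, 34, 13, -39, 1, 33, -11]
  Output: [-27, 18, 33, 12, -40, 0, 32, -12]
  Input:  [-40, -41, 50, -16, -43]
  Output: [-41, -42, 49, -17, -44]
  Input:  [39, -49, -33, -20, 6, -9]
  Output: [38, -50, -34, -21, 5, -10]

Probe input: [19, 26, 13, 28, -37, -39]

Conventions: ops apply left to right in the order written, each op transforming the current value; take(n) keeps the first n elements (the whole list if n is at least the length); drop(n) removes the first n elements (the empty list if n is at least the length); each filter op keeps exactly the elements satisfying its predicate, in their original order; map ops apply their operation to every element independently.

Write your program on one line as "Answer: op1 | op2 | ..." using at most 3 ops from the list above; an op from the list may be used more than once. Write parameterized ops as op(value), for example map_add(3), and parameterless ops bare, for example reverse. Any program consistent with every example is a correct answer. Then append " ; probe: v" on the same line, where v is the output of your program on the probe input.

map_add(1) | map_add(-2) ; probe: [18, 25, 12, 27, -38, -40]

Check, running the answer program on each example:
  [41, 3, -4] -> [42, 4, -3] -> [40, 2, -5]
  [-26, 19, 34, 13, -39, 1, 33, -11] -> [-25, 20, 35, 14, -38, 2, 34, -10] -> [-27, 18, 33, 12, -40, 0, 32, -12]
  [-40, -41, 50, -16, -43] -> [-39, -40, 51, -15, -42] -> [-41, -42, 49, -17, -44]
  [39, -49, -33, -20, 6, -9] -> [40, -48, -32, -19, 7, -8] -> [38, -50, -34, -21, 5, -10]
  probe: [19, 26, 13, 28, -37, -39] -> [20, 27, 14, 29, -36, -38] -> [18, 25, 12, 27, -38, -40]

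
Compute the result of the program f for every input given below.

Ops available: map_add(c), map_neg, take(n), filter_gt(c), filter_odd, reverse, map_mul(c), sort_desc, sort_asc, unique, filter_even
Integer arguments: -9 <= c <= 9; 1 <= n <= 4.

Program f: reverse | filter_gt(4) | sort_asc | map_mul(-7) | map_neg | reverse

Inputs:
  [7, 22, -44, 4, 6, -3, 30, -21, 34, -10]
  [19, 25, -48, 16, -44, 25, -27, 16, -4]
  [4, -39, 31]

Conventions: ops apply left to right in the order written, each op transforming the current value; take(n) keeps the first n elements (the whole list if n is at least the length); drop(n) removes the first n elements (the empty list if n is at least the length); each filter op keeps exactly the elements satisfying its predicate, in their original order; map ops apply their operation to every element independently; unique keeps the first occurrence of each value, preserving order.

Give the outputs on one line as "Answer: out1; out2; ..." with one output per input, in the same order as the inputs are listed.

[238, 210, 154, 49, 42]; [175, 175, 133, 112, 112]; [217]

Execution, op by op:
  [7, 22, -44, 4, 6, -3, 30, -21, 34, -10] -> [-10, 34, -21, 30, -3, 6, 4, -44, 22, 7] -> [34, 30, 6, 22, 7] -> [6, 7, 22, 30, 34] -> [-42, -49, -154, -210, -238] -> [42, 49, 154, 210, 238] -> [238, 210, 154, 49, 42]
  [19, 25, -48, 16, -44, 25, -27, 16, -4] -> [-4, 16, -27, 25, -44, 16, -48, 25, 19] -> [16, 25, 16, 25, 19] -> [16, 16, 19, 25, 25] -> [-112, -112, -133, -175, -175] -> [112, 112, 133, 175, 175] -> [175, 175, 133, 112, 112]
  [4, -39, 31] -> [31, -39, 4] -> [31] -> [31] -> [-217] -> [217] -> [217]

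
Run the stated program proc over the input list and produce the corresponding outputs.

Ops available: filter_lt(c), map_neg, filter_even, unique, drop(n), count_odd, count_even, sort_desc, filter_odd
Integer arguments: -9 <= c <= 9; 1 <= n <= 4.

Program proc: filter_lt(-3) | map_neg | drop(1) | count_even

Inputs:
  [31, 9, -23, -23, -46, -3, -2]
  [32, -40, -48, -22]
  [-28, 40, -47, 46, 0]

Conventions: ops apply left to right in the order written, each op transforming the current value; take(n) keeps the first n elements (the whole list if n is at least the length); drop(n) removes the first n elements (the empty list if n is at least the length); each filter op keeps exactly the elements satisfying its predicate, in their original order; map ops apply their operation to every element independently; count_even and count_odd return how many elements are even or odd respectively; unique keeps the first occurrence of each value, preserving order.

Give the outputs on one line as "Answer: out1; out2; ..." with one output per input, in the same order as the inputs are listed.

1; 2; 0

Execution, op by op:
  [31, 9, -23, -23, -46, -3, -2] -> [-23, -23, -46] -> [23, 23, 46] -> [23, 46] -> 1
  [32, -40, -48, -22] -> [-40, -48, -22] -> [40, 48, 22] -> [48, 22] -> 2
  [-28, 40, -47, 46, 0] -> [-28, -47] -> [28, 47] -> [47] -> 0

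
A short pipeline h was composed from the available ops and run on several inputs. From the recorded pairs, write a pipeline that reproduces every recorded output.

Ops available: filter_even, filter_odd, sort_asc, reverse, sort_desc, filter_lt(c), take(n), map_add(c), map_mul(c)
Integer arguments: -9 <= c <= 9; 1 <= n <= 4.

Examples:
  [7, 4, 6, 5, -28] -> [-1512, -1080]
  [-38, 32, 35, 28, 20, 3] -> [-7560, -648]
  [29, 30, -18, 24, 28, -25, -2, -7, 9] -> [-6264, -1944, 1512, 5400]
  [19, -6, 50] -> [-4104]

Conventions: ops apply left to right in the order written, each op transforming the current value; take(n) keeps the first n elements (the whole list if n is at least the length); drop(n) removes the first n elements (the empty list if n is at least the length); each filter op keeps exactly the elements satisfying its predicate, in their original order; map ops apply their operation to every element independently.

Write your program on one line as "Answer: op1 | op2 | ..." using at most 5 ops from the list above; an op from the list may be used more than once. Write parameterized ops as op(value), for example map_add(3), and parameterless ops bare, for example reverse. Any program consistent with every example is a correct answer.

map_mul(-9) | sort_asc | filter_odd | map_mul(4) | map_mul(6)

Check, running the answer program on each example:
  [7, 4, 6, 5, -28] -> [-63, -36, -54, -45, 252] -> [-63, -54, -45, -36, 252] -> [-63, -45] -> [-252, -180] -> [-1512, -1080]
  [-38, 32, 35, 28, 20, 3] -> [342, -288, -315, -252, -180, -27] -> [-315, -288, -252, -180, -27, 342] -> [-315, -27] -> [-1260, -108] -> [-7560, -648]
  [29, 30, -18, 24, 28, -25, -2, -7, 9] -> [-261, -270, 162, -216, -252, 225, 18, 63, -81] -> [-270, -261, -252, -216, -81, 18, 63, 162, 225] -> [-261, -81, 63, 225] -> [-1044, -324, 252, 900] -> [-6264, -1944, 1512, 5400]
  [19, -6, 50] -> [-171, 54, -450] -> [-450, -171, 54] -> [-171] -> [-684] -> [-4104]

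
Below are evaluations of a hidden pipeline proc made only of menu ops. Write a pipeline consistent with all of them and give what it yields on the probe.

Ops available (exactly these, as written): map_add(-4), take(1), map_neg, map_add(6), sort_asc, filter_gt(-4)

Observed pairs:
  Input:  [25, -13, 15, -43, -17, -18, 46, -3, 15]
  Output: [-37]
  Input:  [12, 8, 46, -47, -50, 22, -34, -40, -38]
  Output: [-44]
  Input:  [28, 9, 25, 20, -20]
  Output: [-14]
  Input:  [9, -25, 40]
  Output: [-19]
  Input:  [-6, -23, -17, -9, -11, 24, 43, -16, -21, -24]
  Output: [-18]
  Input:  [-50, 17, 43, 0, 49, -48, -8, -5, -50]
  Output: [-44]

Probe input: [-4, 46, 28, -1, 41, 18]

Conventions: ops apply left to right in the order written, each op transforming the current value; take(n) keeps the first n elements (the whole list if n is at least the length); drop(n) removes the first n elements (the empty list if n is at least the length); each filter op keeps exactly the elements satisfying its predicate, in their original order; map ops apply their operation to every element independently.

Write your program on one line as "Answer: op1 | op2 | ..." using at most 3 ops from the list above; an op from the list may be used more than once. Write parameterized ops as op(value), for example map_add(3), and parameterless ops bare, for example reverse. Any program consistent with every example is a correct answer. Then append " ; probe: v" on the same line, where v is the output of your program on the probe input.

map_add(6) | sort_asc | take(1) ; probe: [2]

Check, running the answer program on each example:
  [25, -13, 15, -43, -17, -18, 46, -3, 15] -> [31, -7, 21, -37, -11, -12, 52, 3, 21] -> [-37, -12, -11, -7, 3, 21, 21, 31, 52] -> [-37]
  [12, 8, 46, -47, -50, 22, -34, -40, -38] -> [18, 14, 52, -41, -44, 28, -28, -34, -32] -> [-44, -41, -34, -32, -28, 14, 18, 28, 52] -> [-44]
  [28, 9, 25, 20, -20] -> [34, 15, 31, 26, -14] -> [-14, 15, 26, 31, 34] -> [-14]
  [9, -25, 40] -> [15, -19, 46] -> [-19, 15, 46] -> [-19]
  [-6, -23, -17, -9, -11, 24, 43, -16, -21, -24] -> [0, -17, -11, -3, -5, 30, 49, -10, -15, -18] -> [-18, -17, -15, -11, -10, -5, -3, 0, 30, 49] -> [-18]
  [-50, 17, 43, 0, 49, -48, -8, -5, -50] -> [-44, 23, 49, 6, 55, -42, -2, 1, -44] -> [-44, -44, -42, -2, 1, 6, 23, 49, 55] -> [-44]
  probe: [-4, 46, 28, -1, 41, 18] -> [2, 52, 34, 5, 47, 24] -> [2, 5, 24, 34, 47, 52] -> [2]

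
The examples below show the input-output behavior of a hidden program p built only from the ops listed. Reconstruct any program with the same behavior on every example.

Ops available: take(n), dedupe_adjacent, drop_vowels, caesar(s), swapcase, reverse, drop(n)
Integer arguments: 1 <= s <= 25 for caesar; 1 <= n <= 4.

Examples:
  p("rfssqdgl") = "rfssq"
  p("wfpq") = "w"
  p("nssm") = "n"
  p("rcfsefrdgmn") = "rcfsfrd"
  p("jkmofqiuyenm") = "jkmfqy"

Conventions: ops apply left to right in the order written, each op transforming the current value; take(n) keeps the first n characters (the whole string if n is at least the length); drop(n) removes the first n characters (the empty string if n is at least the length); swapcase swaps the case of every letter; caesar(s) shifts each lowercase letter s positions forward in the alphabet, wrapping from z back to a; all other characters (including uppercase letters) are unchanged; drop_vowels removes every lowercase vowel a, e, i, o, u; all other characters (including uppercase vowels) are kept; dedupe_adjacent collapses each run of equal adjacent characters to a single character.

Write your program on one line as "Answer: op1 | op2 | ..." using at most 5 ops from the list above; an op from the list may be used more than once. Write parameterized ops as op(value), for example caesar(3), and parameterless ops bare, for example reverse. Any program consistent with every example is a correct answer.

reverse | drop(3) | reverse | drop_vowels

Check, running the answer program on each example:
  "rfssqdgl" -> "lgdqssfr" -> "qssfr" -> "rfssq" -> "rfssq"
  "wfpq" -> "qpfw" -> "w" -> "w" -> "w"
  "nssm" -> "mssn" -> "n" -> "n" -> "n"
  "rcfsefrdgmn" -> "nmgdrfesfcr" -> "drfesfcr" -> "rcfsefrd" -> "rcfsfrd"
  "jkmofqiuyenm" -> "mneyuiqfomkj" -> "yuiqfomkj" -> "jkmofqiuy" -> "jkmfqy"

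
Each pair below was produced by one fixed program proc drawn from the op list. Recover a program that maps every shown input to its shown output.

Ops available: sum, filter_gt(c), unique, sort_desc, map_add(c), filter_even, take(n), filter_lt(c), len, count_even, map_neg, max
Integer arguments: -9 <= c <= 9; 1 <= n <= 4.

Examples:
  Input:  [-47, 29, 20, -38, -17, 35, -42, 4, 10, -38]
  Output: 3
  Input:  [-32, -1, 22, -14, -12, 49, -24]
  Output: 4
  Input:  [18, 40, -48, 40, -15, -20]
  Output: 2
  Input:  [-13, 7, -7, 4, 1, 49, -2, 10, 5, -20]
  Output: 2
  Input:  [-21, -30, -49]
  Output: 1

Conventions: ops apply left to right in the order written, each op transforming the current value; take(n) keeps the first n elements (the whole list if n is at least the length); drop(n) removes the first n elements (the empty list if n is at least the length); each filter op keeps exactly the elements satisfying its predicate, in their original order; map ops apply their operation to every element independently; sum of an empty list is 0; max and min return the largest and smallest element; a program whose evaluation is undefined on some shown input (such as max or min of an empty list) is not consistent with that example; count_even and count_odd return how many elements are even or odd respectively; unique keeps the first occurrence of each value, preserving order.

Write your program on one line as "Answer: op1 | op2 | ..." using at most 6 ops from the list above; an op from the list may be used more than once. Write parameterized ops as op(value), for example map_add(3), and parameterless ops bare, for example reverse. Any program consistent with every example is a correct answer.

map_neg | map_add(-2) | filter_gt(-1) | map_neg | count_even

Check, running the answer program on each example:
  [-47, 29, 20, -38, -17, 35, -42, 4, 10, -38] -> [47, -29, -20, 38, 17, -35, 42, -4, -10, 38] -> [45, -31, -22, 36, 15, -37, 40, -6, -12, 36] -> [45, 36, 15, 40, 36] -> [-45, -36, -15, -40, -36] -> 3
  [-32, -1, 22, -14, -12, 49, -24] -> [32, 1, -22, 14, 12, -49, 24] -> [30, -1, -24, 12, 10, -51, 22] -> [30, 12, 10, 22] -> [-30, -12, -10, -22] -> 4
  [18, 40, -48, 40, -15, -20] -> [-18, -40, 48, -40, 15, 20] -> [-20, -42, 46, -42, 13, 18] -> [46, 13, 18] -> [-46, -13, -18] -> 2
  [-13, 7, -7, 4, 1, 49, -2, 10, 5, -20] -> [13, -7, 7, -4, -1, -49, 2, -10, -5, 20] -> [11, -9, 5, -6, -3, -51, 0, -12, -7, 18] -> [11, 5, 0, 18] -> [-11, -5, 0, -18] -> 2
  [-21, -30, -49] -> [21, 30, 49] -> [19, 28, 47] -> [19, 28, 47] -> [-19, -28, -47] -> 1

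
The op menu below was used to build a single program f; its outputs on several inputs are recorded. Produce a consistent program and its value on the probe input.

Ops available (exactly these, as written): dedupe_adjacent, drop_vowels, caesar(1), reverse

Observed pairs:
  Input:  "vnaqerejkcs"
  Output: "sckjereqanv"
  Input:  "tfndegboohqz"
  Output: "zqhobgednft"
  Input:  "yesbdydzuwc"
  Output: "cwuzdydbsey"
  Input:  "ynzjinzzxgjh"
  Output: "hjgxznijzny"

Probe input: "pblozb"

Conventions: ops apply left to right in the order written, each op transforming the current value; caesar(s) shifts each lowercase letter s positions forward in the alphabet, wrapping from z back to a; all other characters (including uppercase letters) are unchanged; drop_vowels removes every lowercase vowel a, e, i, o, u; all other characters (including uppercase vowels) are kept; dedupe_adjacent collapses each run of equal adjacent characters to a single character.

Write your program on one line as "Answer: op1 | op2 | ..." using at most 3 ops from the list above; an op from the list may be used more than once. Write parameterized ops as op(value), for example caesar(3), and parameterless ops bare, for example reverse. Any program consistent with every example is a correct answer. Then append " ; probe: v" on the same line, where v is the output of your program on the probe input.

dedupe_adjacent | reverse ; probe: "bzolbp"

Check, running the answer program on each example:
  "vnaqerejkcs" -> "vnaqerejkcs" -> "sckjereqanv"
  "tfndegboohqz" -> "tfndegbohqz" -> "zqhobgednft"
  "yesbdydzuwc" -> "yesbdydzuwc" -> "cwuzdydbsey"
  "ynzjinzzxgjh" -> "ynzjinzxgjh" -> "hjgxznijzny"
  probe: "pblozb" -> "pblozb" -> "bzolbp"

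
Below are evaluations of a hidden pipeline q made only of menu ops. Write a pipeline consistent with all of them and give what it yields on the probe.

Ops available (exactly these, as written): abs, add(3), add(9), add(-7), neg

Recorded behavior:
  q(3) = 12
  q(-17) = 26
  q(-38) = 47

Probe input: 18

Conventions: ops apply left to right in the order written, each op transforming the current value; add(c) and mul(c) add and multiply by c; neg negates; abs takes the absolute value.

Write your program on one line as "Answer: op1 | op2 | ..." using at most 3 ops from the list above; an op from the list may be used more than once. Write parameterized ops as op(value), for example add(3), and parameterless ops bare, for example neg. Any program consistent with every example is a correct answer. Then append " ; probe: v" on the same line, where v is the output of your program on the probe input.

abs | add(9) ; probe: 27

Check, running the answer program on each example:
  3 -> 3 -> 12
  -17 -> 17 -> 26
  -38 -> 38 -> 47
  probe: 18 -> 18 -> 27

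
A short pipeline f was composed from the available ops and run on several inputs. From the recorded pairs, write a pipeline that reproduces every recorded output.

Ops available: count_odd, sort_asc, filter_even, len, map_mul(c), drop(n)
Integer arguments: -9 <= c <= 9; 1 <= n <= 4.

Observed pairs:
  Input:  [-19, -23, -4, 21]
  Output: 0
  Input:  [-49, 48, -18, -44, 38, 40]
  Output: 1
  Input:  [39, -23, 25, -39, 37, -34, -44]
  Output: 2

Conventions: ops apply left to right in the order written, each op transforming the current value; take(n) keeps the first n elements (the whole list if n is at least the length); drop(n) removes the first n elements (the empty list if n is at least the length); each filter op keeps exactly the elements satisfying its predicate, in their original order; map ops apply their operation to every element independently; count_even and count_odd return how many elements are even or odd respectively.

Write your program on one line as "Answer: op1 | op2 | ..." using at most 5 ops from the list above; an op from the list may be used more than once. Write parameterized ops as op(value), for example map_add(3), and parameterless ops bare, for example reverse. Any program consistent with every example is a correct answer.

drop(4) | map_mul(-7) | sort_asc | drop(1) | len

Check, running the answer program on each example:
  [-19, -23, -4, 21] -> [] -> [] -> [] -> [] -> 0
  [-49, 48, -18, -44, 38, 40] -> [38, 40] -> [-266, -280] -> [-280, -266] -> [-266] -> 1
  [39, -23, 25, -39, 37, -34, -44] -> [37, -34, -44] -> [-259, 238, 308] -> [-259, 238, 308] -> [238, 308] -> 2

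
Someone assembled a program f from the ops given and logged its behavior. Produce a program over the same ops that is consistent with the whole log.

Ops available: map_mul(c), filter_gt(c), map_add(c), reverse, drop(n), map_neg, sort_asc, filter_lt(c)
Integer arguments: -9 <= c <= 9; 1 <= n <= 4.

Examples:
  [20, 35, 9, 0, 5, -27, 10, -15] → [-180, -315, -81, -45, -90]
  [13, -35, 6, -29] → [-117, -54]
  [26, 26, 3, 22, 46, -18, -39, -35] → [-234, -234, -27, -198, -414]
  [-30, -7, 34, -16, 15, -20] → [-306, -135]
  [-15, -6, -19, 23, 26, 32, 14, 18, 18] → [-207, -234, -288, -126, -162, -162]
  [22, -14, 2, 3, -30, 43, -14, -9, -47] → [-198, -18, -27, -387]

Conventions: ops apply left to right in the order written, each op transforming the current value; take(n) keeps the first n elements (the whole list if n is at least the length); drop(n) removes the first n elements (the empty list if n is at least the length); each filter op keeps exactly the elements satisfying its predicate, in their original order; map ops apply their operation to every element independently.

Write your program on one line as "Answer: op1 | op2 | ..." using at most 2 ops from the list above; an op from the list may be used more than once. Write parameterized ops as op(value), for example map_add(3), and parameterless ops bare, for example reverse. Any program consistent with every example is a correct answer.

map_mul(-9) | filter_lt(-7)

Check, running the answer program on each example:
  [20, 35, 9, 0, 5, -27, 10, -15] -> [-180, -315, -81, 0, -45, 243, -90, 135] -> [-180, -315, -81, -45, -90]
  [13, -35, 6, -29] -> [-117, 315, -54, 261] -> [-117, -54]
  [26, 26, 3, 22, 46, -18, -39, -35] -> [-234, -234, -27, -198, -414, 162, 351, 315] -> [-234, -234, -27, -198, -414]
  [-30, -7, 34, -16, 15, -20] -> [270, 63, -306, 144, -135, 180] -> [-306, -135]
  [-15, -6, -19, 23, 26, 32, 14, 18, 18] -> [135, 54, 171, -207, -234, -288, -126, -162, -162] -> [-207, -234, -288, -126, -162, -162]
  [22, -14, 2, 3, -30, 43, -14, -9, -47] -> [-198, 126, -18, -27, 270, -387, 126, 81, 423] -> [-198, -18, -27, -387]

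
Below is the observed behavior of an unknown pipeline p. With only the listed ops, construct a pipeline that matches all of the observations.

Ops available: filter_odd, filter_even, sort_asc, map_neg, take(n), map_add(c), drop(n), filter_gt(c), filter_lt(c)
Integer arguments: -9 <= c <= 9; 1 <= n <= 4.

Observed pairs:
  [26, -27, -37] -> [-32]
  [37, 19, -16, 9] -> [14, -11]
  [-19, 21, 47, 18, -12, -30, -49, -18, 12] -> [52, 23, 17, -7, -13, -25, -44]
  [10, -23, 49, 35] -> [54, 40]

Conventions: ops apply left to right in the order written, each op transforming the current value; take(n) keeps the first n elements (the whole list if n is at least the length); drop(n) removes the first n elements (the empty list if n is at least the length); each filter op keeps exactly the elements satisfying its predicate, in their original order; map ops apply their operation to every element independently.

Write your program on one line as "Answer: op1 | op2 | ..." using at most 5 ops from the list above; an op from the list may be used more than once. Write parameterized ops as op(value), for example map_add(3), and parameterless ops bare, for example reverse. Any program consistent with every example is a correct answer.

drop(2) | map_neg | sort_asc | map_neg | map_add(5)

Check, running the answer program on each example:
  [26, -27, -37] -> [-37] -> [37] -> [37] -> [-37] -> [-32]
  [37, 19, -16, 9] -> [-16, 9] -> [16, -9] -> [-9, 16] -> [9, -16] -> [14, -11]
  [-19, 21, 47, 18, -12, -30, -49, -18, 12] -> [47, 18, -12, -30, -49, -18, 12] -> [-47, -18, 12, 30, 49, 18, -12] -> [-47, -18, -12, 12, 18, 30, 49] -> [47, 18, 12, -12, -18, -30, -49] -> [52, 23, 17, -7, -13, -25, -44]
  [10, -23, 49, 35] -> [49, 35] -> [-49, -35] -> [-49, -35] -> [49, 35] -> [54, 40]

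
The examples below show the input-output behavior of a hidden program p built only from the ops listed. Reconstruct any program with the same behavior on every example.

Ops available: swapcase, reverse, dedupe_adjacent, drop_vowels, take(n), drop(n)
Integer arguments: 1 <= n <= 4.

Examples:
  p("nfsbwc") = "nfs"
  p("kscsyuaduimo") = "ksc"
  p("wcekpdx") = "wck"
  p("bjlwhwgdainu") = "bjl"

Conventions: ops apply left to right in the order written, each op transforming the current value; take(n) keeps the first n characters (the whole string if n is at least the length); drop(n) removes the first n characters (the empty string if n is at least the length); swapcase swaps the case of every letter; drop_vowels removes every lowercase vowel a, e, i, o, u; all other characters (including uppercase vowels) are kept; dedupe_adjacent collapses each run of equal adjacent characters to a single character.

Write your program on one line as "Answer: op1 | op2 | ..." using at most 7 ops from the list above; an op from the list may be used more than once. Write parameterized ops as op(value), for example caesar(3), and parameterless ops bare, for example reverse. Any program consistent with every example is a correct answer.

reverse | drop_vowels | swapcase | reverse | swapcase | take(3)

Check, running the answer program on each example:
  "nfsbwc" -> "cwbsfn" -> "cwbsfn" -> "CWBSFN" -> "NFSBWC" -> "nfsbwc" -> "nfs"
  "kscsyuaduimo" -> "omiudauyscsk" -> "mdyscsk" -> "MDYSCSK" -> "KSCSYDM" -> "kscsydm" -> "ksc"
  "wcekpdx" -> "xdpkecw" -> "xdpkcw" -> "XDPKCW" -> "WCKPDX" -> "wckpdx" -> "wck"
  "bjlwhwgdainu" -> "uniadgwhwljb" -> "ndgwhwljb" -> "NDGWHWLJB" -> "BJLWHWGDN" -> "bjlwhwgdn" -> "bjl"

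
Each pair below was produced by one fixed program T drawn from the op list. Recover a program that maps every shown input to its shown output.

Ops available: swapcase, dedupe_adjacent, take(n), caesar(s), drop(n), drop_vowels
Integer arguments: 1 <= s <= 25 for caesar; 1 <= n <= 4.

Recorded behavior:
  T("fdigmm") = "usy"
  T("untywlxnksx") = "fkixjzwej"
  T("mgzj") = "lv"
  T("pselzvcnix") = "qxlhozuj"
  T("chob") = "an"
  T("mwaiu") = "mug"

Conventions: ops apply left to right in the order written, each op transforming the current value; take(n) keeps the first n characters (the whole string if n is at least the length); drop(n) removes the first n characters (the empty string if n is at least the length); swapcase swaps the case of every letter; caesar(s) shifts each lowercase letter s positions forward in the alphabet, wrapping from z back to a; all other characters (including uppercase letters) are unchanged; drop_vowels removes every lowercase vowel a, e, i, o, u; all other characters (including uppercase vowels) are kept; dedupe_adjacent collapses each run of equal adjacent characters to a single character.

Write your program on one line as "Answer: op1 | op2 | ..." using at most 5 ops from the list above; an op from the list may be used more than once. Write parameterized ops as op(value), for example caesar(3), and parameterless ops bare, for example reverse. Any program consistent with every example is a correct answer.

dedupe_adjacent | drop(2) | caesar(7) | caesar(5)

Check, running the answer program on each example:
  "fdigmm" -> "fdigm" -> "igm" -> "pnt" -> "usy"
  "untywlxnksx" -> "untywlxnksx" -> "tywlxnksx" -> "afdseurze" -> "fkixjzwej"
  "mgzj" -> "mgzj" -> "zj" -> "gq" -> "lv"
  "pselzvcnix" -> "pselzvcnix" -> "elzvcnix" -> "lsgcjupe" -> "qxlhozuj"
  "chob" -> "chob" -> "ob" -> "vi" -> "an"
  "mwaiu" -> "mwaiu" -> "aiu" -> "hpb" -> "mug"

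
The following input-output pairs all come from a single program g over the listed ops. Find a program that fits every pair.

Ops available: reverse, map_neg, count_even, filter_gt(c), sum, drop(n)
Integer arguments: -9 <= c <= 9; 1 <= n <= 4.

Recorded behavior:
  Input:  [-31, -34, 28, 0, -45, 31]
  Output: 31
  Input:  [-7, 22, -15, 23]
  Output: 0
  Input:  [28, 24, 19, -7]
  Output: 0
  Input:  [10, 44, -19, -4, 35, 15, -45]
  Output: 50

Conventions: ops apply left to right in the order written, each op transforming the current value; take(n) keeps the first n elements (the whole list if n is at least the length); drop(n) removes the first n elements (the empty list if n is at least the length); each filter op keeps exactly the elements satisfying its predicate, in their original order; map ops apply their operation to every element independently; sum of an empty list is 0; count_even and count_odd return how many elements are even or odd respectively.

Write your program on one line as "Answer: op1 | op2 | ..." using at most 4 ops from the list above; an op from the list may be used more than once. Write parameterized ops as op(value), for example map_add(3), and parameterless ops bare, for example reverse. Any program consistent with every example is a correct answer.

drop(4) | filter_gt(5) | sum

Check, running the answer program on each example:
  [-31, -34, 28, 0, -45, 31] -> [-45, 31] -> [31] -> 31
  [-7, 22, -15, 23] -> [] -> [] -> 0
  [28, 24, 19, -7] -> [] -> [] -> 0
  [10, 44, -19, -4, 35, 15, -45] -> [35, 15, -45] -> [35, 15] -> 50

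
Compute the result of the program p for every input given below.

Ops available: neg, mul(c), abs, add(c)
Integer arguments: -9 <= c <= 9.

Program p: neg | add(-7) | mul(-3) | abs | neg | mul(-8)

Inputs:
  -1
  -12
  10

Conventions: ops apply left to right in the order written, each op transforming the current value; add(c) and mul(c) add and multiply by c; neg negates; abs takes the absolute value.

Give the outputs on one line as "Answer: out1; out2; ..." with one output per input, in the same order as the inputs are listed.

144; 120; 408

Execution, op by op:
  -1 -> 1 -> -6 -> 18 -> 18 -> -18 -> 144
  -12 -> 12 -> 5 -> -15 -> 15 -> -15 -> 120
  10 -> -10 -> -17 -> 51 -> 51 -> -51 -> 408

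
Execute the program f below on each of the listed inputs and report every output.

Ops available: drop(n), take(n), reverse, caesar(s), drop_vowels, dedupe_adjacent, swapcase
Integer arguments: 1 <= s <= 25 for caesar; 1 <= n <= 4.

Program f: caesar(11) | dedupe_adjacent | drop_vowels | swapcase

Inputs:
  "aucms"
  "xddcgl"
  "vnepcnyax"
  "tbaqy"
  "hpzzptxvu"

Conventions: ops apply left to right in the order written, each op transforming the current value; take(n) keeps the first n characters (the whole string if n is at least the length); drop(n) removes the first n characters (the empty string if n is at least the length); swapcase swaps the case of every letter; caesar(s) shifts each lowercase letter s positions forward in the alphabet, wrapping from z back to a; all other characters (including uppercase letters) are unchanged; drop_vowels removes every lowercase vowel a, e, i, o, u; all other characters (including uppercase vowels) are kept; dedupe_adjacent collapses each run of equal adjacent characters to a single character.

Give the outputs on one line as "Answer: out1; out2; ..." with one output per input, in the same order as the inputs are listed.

Execution, op by op:
  "aucms" -> "lfnxd" -> "lfnxd" -> "lfnxd" -> "LFNXD"
  "xddcgl" -> "ioonrw" -> "ionrw" -> "nrw" -> "NRW"
  "vnepcnyax" -> "gypanyjli" -> "gypanyjli" -> "gypnyjl" -> "GYPNYJL"
  "tbaqy" -> "emlbj" -> "emlbj" -> "mlbj" -> "MLBJ"
  "hpzzptxvu" -> "sakkaeigf" -> "sakaeigf" -> "skgf" -> "SKGF"

"LFNXD"; "NRW"; "GYPNYJL"; "MLBJ"; "SKGF"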